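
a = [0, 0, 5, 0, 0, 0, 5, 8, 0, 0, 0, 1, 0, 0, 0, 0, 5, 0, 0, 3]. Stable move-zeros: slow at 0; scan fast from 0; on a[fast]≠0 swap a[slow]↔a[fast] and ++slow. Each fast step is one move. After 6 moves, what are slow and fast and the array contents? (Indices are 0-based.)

slow=0 fast=0: a[fast]=0, fast++
slow=0 fast=1: a[fast]=0, fast++
slow=0 fast=2: a[fast]=5≠0 swap→a[0]=5, slow++,fast++
slow=1 fast=3: a[fast]=0, fast++
slow=1 fast=4: a[fast]=0, fast++
slow=1 fast=5: a[fast]=0, fast++

slow=1, fast=6, a=[5, 0, 0, 0, 0, 0, 5, 8, 0, 0, 0, 1, 0, 0, 0, 0, 5, 0, 0, 3]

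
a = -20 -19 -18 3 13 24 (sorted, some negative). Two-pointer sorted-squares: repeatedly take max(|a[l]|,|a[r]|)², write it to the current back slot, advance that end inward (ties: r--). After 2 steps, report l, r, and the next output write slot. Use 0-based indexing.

[0,5] |-20|<=|24| out[5]=576 → r--
[0,4] |-20|>|13| out[4]=400 → l++

l=1, r=4, next write slot=3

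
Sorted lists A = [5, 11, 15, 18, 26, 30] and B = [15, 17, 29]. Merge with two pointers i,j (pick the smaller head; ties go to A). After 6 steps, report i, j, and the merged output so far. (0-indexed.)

i=4, j=2, merged so far=[5, 11, 15, 15, 17, 18]

i=0 j=0: A[i]=5<=B[j]=15 take 5, i++
i=1 j=0: A[i]=11<=B[j]=15 take 11, i++
i=2 j=0: A[i]=15<=B[j]=15 take 15, i++
i=3 j=0: A[i]=18>B[j]=15 take 15, j++
i=3 j=1: A[i]=18>B[j]=17 take 17, j++
i=3 j=2: A[i]=18<=B[j]=29 take 18, i++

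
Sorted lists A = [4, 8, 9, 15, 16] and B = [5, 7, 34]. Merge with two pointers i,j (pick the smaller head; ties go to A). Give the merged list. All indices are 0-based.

[i=0,j=0] A[i]=4<=B[j]=5 take 4 → i++
[i=1,j=0] A[i]=8>B[j]=5 take 5 → j++
[i=1,j=1] A[i]=8>B[j]=7 take 7 → j++
[i=1,j=2] A[i]=8<=B[j]=34 take 8 → i++
[i=2,j=2] A[i]=9<=B[j]=34 take 9 → i++
[i=3,j=2] A[i]=15<=B[j]=34 take 15 → i++
[i=4,j=2] A[i]=16<=B[j]=34 take 16 → i++
[i=5,j=2] A done, take B[j]=34 → j++

[4, 5, 7, 8, 9, 15, 16, 34]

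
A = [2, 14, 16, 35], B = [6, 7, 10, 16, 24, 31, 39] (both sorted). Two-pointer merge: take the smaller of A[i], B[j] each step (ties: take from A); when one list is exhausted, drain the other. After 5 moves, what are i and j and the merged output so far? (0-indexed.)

i=2, j=3, merged so far=[2, 6, 7, 10, 14]

[i=0,j=0] A[i]=2<=B[j]=6 take 2 → i++
[i=1,j=0] A[i]=14>B[j]=6 take 6 → j++
[i=1,j=1] A[i]=14>B[j]=7 take 7 → j++
[i=1,j=2] A[i]=14>B[j]=10 take 10 → j++
[i=1,j=3] A[i]=14<=B[j]=16 take 14 → i++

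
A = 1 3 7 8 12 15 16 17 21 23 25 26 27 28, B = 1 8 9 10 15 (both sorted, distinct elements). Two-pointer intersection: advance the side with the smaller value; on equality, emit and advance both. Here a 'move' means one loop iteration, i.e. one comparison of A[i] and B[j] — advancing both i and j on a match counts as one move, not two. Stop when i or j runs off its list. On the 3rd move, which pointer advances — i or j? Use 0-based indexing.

i

i=0 j=0: 1==1 emit, i++,j++
i=1 j=1: 3<8, i++
i=2 j=1: 7<8, i++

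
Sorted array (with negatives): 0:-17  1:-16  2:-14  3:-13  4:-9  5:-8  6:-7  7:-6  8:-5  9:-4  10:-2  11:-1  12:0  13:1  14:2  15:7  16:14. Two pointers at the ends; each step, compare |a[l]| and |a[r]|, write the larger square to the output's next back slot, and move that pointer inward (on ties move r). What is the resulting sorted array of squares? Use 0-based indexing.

[0, 1, 1, 4, 4, 16, 25, 36, 49, 49, 64, 81, 169, 196, 196, 256, 289]

[0,16] |-17|>|14| out[16]=289 → l++
[1,16] |-16|>|14| out[15]=256 → l++
[2,16] |-14|<=|14| out[14]=196 → r--
[2,15] |-14|>|7| out[13]=196 → l++
[3,15] |-13|>|7| out[12]=169 → l++
[4,15] |-9|>|7| out[11]=81 → l++
[5,15] |-8|>|7| out[10]=64 → l++
[6,15] |-7|<=|7| out[9]=49 → r--
[6,14] |-7|>|2| out[8]=49 → l++
[7,14] |-6|>|2| out[7]=36 → l++
[8,14] |-5|>|2| out[6]=25 → l++
[9,14] |-4|>|2| out[5]=16 → l++
[10,14] |-2|<=|2| out[4]=4 → r--
[10,13] |-2|>|1| out[3]=4 → l++
[11,13] |-1|<=|1| out[2]=1 → r--
[11,12] |-1|>|0| out[1]=1 → l++
[12,12] |0|<=|0| out[0]=0 → r--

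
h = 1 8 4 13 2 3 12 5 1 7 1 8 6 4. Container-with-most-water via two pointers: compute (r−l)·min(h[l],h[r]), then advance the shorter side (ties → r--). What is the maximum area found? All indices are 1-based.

[1,14] min(1,4)*13=13 best=13 * → l++
[2,14] min(8,4)*12=48 best=48 * → r--
[2,13] min(8,6)*11=66 best=66 * → r--
[2,12] min(8,8)*10=80 best=80 * → r--
[2,11] min(8,1)*9=9 best=80 → r--
[2,10] min(8,7)*8=56 best=80 → r--
[2,9] min(8,1)*7=7 best=80 → r--
[2,8] min(8,5)*6=30 best=80 → r--
[2,7] min(8,12)*5=40 best=80 → l++
[3,7] min(4,12)*4=16 best=80 → l++
[4,7] min(13,12)*3=36 best=80 → r--
[4,6] min(13,3)*2=6 best=80 → r--
[4,5] min(13,2)*1=2 best=80 → r--

max area = 80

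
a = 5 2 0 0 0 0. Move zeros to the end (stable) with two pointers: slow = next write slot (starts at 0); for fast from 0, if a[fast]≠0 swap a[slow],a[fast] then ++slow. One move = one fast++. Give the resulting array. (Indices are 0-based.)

[5, 2, 0, 0, 0, 0]

slow=0 fast=0: a[fast]=5≠0 swap→a[0]=5, slow++,fast++
slow=1 fast=1: a[fast]=2≠0 swap→a[1]=2, slow++,fast++
slow=2 fast=2: a[fast]=0, fast++
slow=2 fast=3: a[fast]=0, fast++
slow=2 fast=4: a[fast]=0, fast++
slow=2 fast=5: a[fast]=0, fast++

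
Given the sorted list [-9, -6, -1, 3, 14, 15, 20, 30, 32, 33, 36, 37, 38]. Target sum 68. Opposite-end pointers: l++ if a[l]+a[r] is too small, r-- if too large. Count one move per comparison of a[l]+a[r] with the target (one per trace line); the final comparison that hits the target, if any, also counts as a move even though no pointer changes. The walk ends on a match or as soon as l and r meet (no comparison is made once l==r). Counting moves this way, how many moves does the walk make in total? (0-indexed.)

[0,12] -9+38=29 <68 → l++
[1,12] -6+38=32 <68 → l++
[2,12] -1+38=37 <68 → l++
[3,12] 3+38=41 <68 → l++
[4,12] 14+38=52 <68 → l++
[5,12] 15+38=53 <68 → l++
[6,12] 20+38=58 <68 → l++
[7,12] 30+38=68 → found

8 moves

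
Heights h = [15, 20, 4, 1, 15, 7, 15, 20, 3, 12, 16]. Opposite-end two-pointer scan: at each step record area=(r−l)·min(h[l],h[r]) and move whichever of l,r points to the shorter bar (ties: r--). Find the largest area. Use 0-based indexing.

max area = 150

[0,10] min(15,16)*10=150 best=150 * → l++
[1,10] min(20,16)*9=144 best=150 → r--
[1,9] min(20,12)*8=96 best=150 → r--
[1,8] min(20,3)*7=21 best=150 → r--
[1,7] min(20,20)*6=120 best=150 → r--
[1,6] min(20,15)*5=75 best=150 → r--
[1,5] min(20,7)*4=28 best=150 → r--
[1,4] min(20,15)*3=45 best=150 → r--
[1,3] min(20,1)*2=2 best=150 → r--
[1,2] min(20,4)*1=4 best=150 → r--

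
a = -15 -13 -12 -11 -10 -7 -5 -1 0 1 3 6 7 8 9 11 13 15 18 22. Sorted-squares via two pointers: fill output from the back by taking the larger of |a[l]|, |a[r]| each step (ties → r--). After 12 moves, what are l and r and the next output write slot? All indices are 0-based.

l=5, r=12, next write slot=7

[0,19] |-15|<=|22| out[19]=484 → r--
[0,18] |-15|<=|18| out[18]=324 → r--
[0,17] |-15|<=|15| out[17]=225 → r--
[0,16] |-15|>|13| out[16]=225 → l++
[1,16] |-13|<=|13| out[15]=169 → r--
[1,15] |-13|>|11| out[14]=169 → l++
[2,15] |-12|>|11| out[13]=144 → l++
[3,15] |-11|<=|11| out[12]=121 → r--
[3,14] |-11|>|9| out[11]=121 → l++
[4,14] |-10|>|9| out[10]=100 → l++
[5,14] |-7|<=|9| out[9]=81 → r--
[5,13] |-7|<=|8| out[8]=64 → r--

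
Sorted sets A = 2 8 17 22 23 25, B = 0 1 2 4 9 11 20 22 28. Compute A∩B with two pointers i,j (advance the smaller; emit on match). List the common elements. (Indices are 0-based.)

intersection = [2, 22]

[i=0,j=0] 2>0 → j++
[i=0,j=1] 2>1 → j++
[i=0,j=2] 2==2 emit → i++,j++
[i=1,j=3] 8>4 → j++
[i=1,j=4] 8<9 → i++
[i=2,j=4] 17>9 → j++
[i=2,j=5] 17>11 → j++
[i=2,j=6] 17<20 → i++
[i=3,j=6] 22>20 → j++
[i=3,j=7] 22==22 emit → i++,j++
[i=4,j=8] 23<28 → i++
[i=5,j=8] 25<28 → i++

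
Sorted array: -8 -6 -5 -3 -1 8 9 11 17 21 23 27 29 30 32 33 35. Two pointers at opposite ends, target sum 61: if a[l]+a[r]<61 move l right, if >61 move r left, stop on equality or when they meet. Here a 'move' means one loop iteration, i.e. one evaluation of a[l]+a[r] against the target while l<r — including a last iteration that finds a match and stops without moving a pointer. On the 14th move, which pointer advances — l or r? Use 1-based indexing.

r

[1,17] -8+35=27 <61 → l++
[2,17] -6+35=29 <61 → l++
[3,17] -5+35=30 <61 → l++
[4,17] -3+35=32 <61 → l++
[5,17] -1+35=34 <61 → l++
[6,17] 8+35=43 <61 → l++
[7,17] 9+35=44 <61 → l++
[8,17] 11+35=46 <61 → l++
[9,17] 17+35=52 <61 → l++
[10,17] 21+35=56 <61 → l++
[11,17] 23+35=58 <61 → l++
[12,17] 27+35=62 >61 → r--
[12,16] 27+33=60 <61 → l++
[13,16] 29+33=62 >61 → r--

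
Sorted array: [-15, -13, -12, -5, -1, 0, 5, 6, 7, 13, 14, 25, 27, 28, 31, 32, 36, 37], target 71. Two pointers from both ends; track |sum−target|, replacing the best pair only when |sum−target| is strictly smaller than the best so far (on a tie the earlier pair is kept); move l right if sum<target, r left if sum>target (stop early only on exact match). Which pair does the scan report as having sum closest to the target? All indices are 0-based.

l=0 r=17: -15+37=22 d=49 *, l++
l=1 r=17: -13+37=24 d=47 *, l++
l=2 r=17: -12+37=25 d=46 *, l++
l=3 r=17: -5+37=32 d=39 *, l++
l=4 r=17: -1+37=36 d=35 *, l++
l=5 r=17: 0+37=37 d=34 *, l++
l=6 r=17: 5+37=42 d=29 *, l++
l=7 r=17: 6+37=43 d=28 *, l++
l=8 r=17: 7+37=44 d=27 *, l++
l=9 r=17: 13+37=50 d=21 *, l++
l=10 r=17: 14+37=51 d=20 *, l++
l=11 r=17: 25+37=62 d=9 *, l++
l=12 r=17: 27+37=64 d=7 *, l++
l=13 r=17: 28+37=65 d=6 *, l++
l=14 r=17: 31+37=68 d=3 *, l++
l=15 r=17: 32+37=69 d=2 *, l++
l=16 r=17: 36+37=73 d=2, r--

pair (32, 37) with sum 69 (|Δ|=2)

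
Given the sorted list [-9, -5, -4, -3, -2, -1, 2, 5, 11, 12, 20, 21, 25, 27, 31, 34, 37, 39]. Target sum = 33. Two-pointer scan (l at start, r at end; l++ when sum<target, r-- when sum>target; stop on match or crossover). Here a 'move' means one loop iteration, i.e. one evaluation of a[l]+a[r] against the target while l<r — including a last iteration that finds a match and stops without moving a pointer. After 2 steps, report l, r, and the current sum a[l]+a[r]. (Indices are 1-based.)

[1,18] -9+39=30 <33 → l++
[2,18] -5+39=34 >33 → r--

l=2, r=17, sum=32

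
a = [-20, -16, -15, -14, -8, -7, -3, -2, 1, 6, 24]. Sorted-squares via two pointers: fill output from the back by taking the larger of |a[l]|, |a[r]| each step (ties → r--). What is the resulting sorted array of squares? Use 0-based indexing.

[0,10] |-20|<=|24| out[10]=576 → r--
[0,9] |-20|>|6| out[9]=400 → l++
[1,9] |-16|>|6| out[8]=256 → l++
[2,9] |-15|>|6| out[7]=225 → l++
[3,9] |-14|>|6| out[6]=196 → l++
[4,9] |-8|>|6| out[5]=64 → l++
[5,9] |-7|>|6| out[4]=49 → l++
[6,9] |-3|<=|6| out[3]=36 → r--
[6,8] |-3|>|1| out[2]=9 → l++
[7,8] |-2|>|1| out[1]=4 → l++
[8,8] |1|<=|1| out[0]=1 → r--

[1, 4, 9, 36, 49, 64, 196, 225, 256, 400, 576]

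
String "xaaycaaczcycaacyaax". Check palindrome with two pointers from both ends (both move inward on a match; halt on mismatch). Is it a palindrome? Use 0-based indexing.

[0,18] 'x'=='x' → l++,r--
[1,17] 'a'=='a' → l++,r--
[2,16] 'a'=='a' → l++,r--
[3,15] 'y'=='y' → l++,r--
[4,14] 'c'=='c' → l++,r--
[5,13] 'a'=='a' → l++,r--
[6,12] 'a'=='a' → l++,r--
[7,11] 'c'=='c' → l++,r--
[8,10] 'z'!='y' → stop

not a palindrome (mismatch at 8,10)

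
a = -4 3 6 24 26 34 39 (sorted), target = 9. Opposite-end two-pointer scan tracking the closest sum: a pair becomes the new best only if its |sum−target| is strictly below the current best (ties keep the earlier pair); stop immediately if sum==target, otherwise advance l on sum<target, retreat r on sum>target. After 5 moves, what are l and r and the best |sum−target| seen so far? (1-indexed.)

l=2, r=3, best |Δ|=7

[1,7] -4+39=35 d=26 * → r--
[1,6] -4+34=30 d=21 * → r--
[1,5] -4+26=22 d=13 * → r--
[1,4] -4+24=20 d=11 * → r--
[1,3] -4+6=2 d=7 * → l++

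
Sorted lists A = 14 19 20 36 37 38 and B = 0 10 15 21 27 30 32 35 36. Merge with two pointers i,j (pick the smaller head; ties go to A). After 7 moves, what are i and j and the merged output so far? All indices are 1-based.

[i=1,j=1] A[i]=14>B[j]=0 take 0 → j++
[i=1,j=2] A[i]=14>B[j]=10 take 10 → j++
[i=1,j=3] A[i]=14<=B[j]=15 take 14 → i++
[i=2,j=3] A[i]=19>B[j]=15 take 15 → j++
[i=2,j=4] A[i]=19<=B[j]=21 take 19 → i++
[i=3,j=4] A[i]=20<=B[j]=21 take 20 → i++
[i=4,j=4] A[i]=36>B[j]=21 take 21 → j++

i=4, j=5, merged so far=[0, 10, 14, 15, 19, 20, 21]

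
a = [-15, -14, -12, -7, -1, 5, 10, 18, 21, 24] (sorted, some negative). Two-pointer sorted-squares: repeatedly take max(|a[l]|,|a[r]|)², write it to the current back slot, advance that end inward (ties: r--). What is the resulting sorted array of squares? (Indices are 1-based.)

[1,10] |-15|<=|24| out[10]=576 → r--
[1,9] |-15|<=|21| out[9]=441 → r--
[1,8] |-15|<=|18| out[8]=324 → r--
[1,7] |-15|>|10| out[7]=225 → l++
[2,7] |-14|>|10| out[6]=196 → l++
[3,7] |-12|>|10| out[5]=144 → l++
[4,7] |-7|<=|10| out[4]=100 → r--
[4,6] |-7|>|5| out[3]=49 → l++
[5,6] |-1|<=|5| out[2]=25 → r--
[5,5] |-1|<=|-1| out[1]=1 → r--

[1, 25, 49, 100, 144, 196, 225, 324, 441, 576]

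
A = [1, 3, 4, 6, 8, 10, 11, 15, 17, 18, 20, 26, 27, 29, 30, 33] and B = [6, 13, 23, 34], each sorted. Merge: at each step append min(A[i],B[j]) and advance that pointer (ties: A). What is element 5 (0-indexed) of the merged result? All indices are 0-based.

merged[5] = 8

i=0 j=0: A[i]=1<=B[j]=6 take 1, i++
i=1 j=0: A[i]=3<=B[j]=6 take 3, i++
i=2 j=0: A[i]=4<=B[j]=6 take 4, i++
i=3 j=0: A[i]=6<=B[j]=6 take 6, i++
i=4 j=0: A[i]=8>B[j]=6 take 6, j++
i=4 j=1: A[i]=8<=B[j]=13 take 8, i++
i=5 j=1: A[i]=10<=B[j]=13 take 10, i++
i=6 j=1: A[i]=11<=B[j]=13 take 11, i++
i=7 j=1: A[i]=15>B[j]=13 take 13, j++
i=7 j=2: A[i]=15<=B[j]=23 take 15, i++
i=8 j=2: A[i]=17<=B[j]=23 take 17, i++
i=9 j=2: A[i]=18<=B[j]=23 take 18, i++
i=10 j=2: A[i]=20<=B[j]=23 take 20, i++
i=11 j=2: A[i]=26>B[j]=23 take 23, j++
i=11 j=3: A[i]=26<=B[j]=34 take 26, i++
i=12 j=3: A[i]=27<=B[j]=34 take 27, i++
i=13 j=3: A[i]=29<=B[j]=34 take 29, i++
i=14 j=3: A[i]=30<=B[j]=34 take 30, i++
i=15 j=3: A[i]=33<=B[j]=34 take 33, i++
i=16 j=3: A done, take B[j]=34, j++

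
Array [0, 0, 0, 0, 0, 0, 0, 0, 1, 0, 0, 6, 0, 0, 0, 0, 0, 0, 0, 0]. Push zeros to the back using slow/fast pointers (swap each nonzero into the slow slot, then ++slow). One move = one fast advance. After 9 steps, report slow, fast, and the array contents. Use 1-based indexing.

slow=1 fast=1: a[fast]=0, fast++
slow=1 fast=2: a[fast]=0, fast++
slow=1 fast=3: a[fast]=0, fast++
slow=1 fast=4: a[fast]=0, fast++
slow=1 fast=5: a[fast]=0, fast++
slow=1 fast=6: a[fast]=0, fast++
slow=1 fast=7: a[fast]=0, fast++
slow=1 fast=8: a[fast]=0, fast++
slow=1 fast=9: a[fast]=1≠0 swap→a[1]=1, slow++,fast++

slow=2, fast=10, a=[1, 0, 0, 0, 0, 0, 0, 0, 0, 0, 0, 6, 0, 0, 0, 0, 0, 0, 0, 0]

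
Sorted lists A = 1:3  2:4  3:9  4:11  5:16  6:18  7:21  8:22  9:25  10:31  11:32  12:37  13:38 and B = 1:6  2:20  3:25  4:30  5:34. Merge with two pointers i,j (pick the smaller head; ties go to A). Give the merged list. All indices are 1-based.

i=1 j=1: A[i]=3<=B[j]=6 take 3, i++
i=2 j=1: A[i]=4<=B[j]=6 take 4, i++
i=3 j=1: A[i]=9>B[j]=6 take 6, j++
i=3 j=2: A[i]=9<=B[j]=20 take 9, i++
i=4 j=2: A[i]=11<=B[j]=20 take 11, i++
i=5 j=2: A[i]=16<=B[j]=20 take 16, i++
i=6 j=2: A[i]=18<=B[j]=20 take 18, i++
i=7 j=2: A[i]=21>B[j]=20 take 20, j++
i=7 j=3: A[i]=21<=B[j]=25 take 21, i++
i=8 j=3: A[i]=22<=B[j]=25 take 22, i++
i=9 j=3: A[i]=25<=B[j]=25 take 25, i++
i=10 j=3: A[i]=31>B[j]=25 take 25, j++
i=10 j=4: A[i]=31>B[j]=30 take 30, j++
i=10 j=5: A[i]=31<=B[j]=34 take 31, i++
i=11 j=5: A[i]=32<=B[j]=34 take 32, i++
i=12 j=5: A[i]=37>B[j]=34 take 34, j++
i=12 j=6: B done, take A[i]=37, i++
i=13 j=6: B done, take A[i]=38, i++

[3, 4, 6, 9, 11, 16, 18, 20, 21, 22, 25, 25, 30, 31, 32, 34, 37, 38]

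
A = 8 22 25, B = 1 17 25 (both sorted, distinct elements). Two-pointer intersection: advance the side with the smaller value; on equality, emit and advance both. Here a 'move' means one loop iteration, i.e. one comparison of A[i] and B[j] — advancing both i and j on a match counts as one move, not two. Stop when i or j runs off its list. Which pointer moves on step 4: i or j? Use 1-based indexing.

[i=1,j=1] 8>1 → j++
[i=1,j=2] 8<17 → i++
[i=2,j=2] 22>17 → j++
[i=2,j=3] 22<25 → i++

i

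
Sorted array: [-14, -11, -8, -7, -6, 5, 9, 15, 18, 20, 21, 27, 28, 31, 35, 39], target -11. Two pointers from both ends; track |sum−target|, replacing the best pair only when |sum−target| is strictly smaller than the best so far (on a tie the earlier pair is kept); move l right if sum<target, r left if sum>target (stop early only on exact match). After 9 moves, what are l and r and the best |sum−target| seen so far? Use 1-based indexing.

l=1, r=7, best |Δ|=12

l=1 r=16: -14+39=25 d=36 *, r--
l=1 r=15: -14+35=21 d=32 *, r--
l=1 r=14: -14+31=17 d=28 *, r--
l=1 r=13: -14+28=14 d=25 *, r--
l=1 r=12: -14+27=13 d=24 *, r--
l=1 r=11: -14+21=7 d=18 *, r--
l=1 r=10: -14+20=6 d=17 *, r--
l=1 r=9: -14+18=4 d=15 *, r--
l=1 r=8: -14+15=1 d=12 *, r--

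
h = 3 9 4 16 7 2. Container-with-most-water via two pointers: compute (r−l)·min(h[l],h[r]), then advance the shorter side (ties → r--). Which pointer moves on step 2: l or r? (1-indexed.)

l=1 r=6: min(3,2)*5=10 best=10 *, r--
l=1 r=5: min(3,7)*4=12 best=12 *, l++

l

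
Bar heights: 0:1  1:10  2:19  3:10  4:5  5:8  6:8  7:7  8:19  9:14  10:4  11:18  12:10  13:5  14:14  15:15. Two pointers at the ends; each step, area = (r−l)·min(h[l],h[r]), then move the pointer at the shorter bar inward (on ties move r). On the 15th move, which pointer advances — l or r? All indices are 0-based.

l=0 r=15: min(1,15)*15=15 best=15 *, l++
l=1 r=15: min(10,15)*14=140 best=140 *, l++
l=2 r=15: min(19,15)*13=195 best=195 *, r--
l=2 r=14: min(19,14)*12=168 best=195, r--
l=2 r=13: min(19,5)*11=55 best=195, r--
l=2 r=12: min(19,10)*10=100 best=195, r--
l=2 r=11: min(19,18)*9=162 best=195, r--
l=2 r=10: min(19,4)*8=32 best=195, r--
l=2 r=9: min(19,14)*7=98 best=195, r--
l=2 r=8: min(19,19)*6=114 best=195, r--
l=2 r=7: min(19,7)*5=35 best=195, r--
l=2 r=6: min(19,8)*4=32 best=195, r--
l=2 r=5: min(19,8)*3=24 best=195, r--
l=2 r=4: min(19,5)*2=10 best=195, r--
l=2 r=3: min(19,10)*1=10 best=195, r--

r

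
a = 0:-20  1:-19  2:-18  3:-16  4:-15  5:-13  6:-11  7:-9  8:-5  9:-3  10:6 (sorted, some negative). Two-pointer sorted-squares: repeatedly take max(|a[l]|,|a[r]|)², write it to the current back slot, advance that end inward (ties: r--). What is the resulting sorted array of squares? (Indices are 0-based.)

[9, 25, 36, 81, 121, 169, 225, 256, 324, 361, 400]

l=0 r=10: |-20|>|6| out[10]=400, l++
l=1 r=10: |-19|>|6| out[9]=361, l++
l=2 r=10: |-18|>|6| out[8]=324, l++
l=3 r=10: |-16|>|6| out[7]=256, l++
l=4 r=10: |-15|>|6| out[6]=225, l++
l=5 r=10: |-13|>|6| out[5]=169, l++
l=6 r=10: |-11|>|6| out[4]=121, l++
l=7 r=10: |-9|>|6| out[3]=81, l++
l=8 r=10: |-5|<=|6| out[2]=36, r--
l=8 r=9: |-5|>|-3| out[1]=25, l++
l=9 r=9: |-3|<=|-3| out[0]=9, r--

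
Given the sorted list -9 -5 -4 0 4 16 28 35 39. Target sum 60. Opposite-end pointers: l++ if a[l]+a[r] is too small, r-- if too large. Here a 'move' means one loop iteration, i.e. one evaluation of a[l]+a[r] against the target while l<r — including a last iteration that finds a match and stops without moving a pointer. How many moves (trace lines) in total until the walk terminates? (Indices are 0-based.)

8 moves

l=0 r=8: -9+39=30 <60, l++
l=1 r=8: -5+39=34 <60, l++
l=2 r=8: -4+39=35 <60, l++
l=3 r=8: 0+39=39 <60, l++
l=4 r=8: 4+39=43 <60, l++
l=5 r=8: 16+39=55 <60, l++
l=6 r=8: 28+39=67 >60, r--
l=6 r=7: 28+35=63 >60, r--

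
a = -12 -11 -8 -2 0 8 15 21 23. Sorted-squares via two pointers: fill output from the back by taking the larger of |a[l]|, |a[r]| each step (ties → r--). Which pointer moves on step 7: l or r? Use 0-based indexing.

[0,8] |-12|<=|23| out[8]=529 → r--
[0,7] |-12|<=|21| out[7]=441 → r--
[0,6] |-12|<=|15| out[6]=225 → r--
[0,5] |-12|>|8| out[5]=144 → l++
[1,5] |-11|>|8| out[4]=121 → l++
[2,5] |-8|<=|8| out[3]=64 → r--
[2,4] |-8|>|0| out[2]=64 → l++

l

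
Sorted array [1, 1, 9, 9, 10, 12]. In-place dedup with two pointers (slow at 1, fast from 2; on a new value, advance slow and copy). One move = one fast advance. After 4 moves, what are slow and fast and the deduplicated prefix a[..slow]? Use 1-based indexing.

slow=3, fast=6, prefix=[1, 9, 10]

slow=1 fast=2: a[fast]=1=a[slow] dup, fast++
slow=1 fast=3: a[fast]=9≠a[slow]=1 write a[2]=9, slow++,fast++
slow=2 fast=4: a[fast]=9=a[slow] dup, fast++
slow=2 fast=5: a[fast]=10≠a[slow]=9 write a[3]=10, slow++,fast++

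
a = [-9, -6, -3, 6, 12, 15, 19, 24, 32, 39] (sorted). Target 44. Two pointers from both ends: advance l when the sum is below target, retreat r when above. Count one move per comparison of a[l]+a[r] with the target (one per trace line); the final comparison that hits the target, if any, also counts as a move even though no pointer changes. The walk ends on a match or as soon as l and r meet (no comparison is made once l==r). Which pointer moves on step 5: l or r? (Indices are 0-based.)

l

[0,9] -9+39=30 <44 → l++
[1,9] -6+39=33 <44 → l++
[2,9] -3+39=36 <44 → l++
[3,9] 6+39=45 >44 → r--
[3,8] 6+32=38 <44 → l++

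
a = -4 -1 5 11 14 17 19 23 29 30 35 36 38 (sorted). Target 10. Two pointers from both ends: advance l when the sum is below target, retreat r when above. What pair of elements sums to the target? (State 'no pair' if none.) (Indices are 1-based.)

(-4, 14)

[1,13] -4+38=34 >10 → r--
[1,12] -4+36=32 >10 → r--
[1,11] -4+35=31 >10 → r--
[1,10] -4+30=26 >10 → r--
[1,9] -4+29=25 >10 → r--
[1,8] -4+23=19 >10 → r--
[1,7] -4+19=15 >10 → r--
[1,6] -4+17=13 >10 → r--
[1,5] -4+14=10 → found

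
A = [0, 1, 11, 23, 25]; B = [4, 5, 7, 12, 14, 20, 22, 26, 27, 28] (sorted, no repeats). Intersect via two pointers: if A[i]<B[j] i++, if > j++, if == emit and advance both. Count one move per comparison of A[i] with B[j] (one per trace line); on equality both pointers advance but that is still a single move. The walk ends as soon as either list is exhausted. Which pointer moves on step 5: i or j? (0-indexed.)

i=0 j=0: 0<4, i++
i=1 j=0: 1<4, i++
i=2 j=0: 11>4, j++
i=2 j=1: 11>5, j++
i=2 j=2: 11>7, j++

j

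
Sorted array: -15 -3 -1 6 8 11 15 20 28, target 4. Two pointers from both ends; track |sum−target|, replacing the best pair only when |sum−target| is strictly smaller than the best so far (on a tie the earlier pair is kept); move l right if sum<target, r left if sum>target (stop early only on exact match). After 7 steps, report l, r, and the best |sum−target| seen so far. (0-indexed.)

[0,8] -15+28=13 d=9 * → r--
[0,7] -15+20=5 d=1 * → r--
[0,6] -15+15=0 d=4 → l++
[1,6] -3+15=12 d=8 → r--
[1,5] -3+11=8 d=4 → r--
[1,4] -3+8=5 d=1 → r--
[1,3] -3+6=3 d=1 → l++

l=2, r=3, best |Δ|=1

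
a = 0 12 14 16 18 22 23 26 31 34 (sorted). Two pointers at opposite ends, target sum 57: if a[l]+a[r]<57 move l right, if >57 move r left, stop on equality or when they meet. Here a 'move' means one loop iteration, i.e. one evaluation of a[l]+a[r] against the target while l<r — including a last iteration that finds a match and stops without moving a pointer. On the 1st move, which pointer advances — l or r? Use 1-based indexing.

l=1 r=10: 0+34=34 <57, l++

l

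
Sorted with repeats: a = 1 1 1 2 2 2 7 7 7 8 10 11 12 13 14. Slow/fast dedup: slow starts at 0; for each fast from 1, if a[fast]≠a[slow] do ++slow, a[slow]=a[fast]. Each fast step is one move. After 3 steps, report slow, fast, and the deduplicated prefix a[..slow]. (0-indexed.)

slow=0 fast=1: a[fast]=1=a[slow] dup, fast++
slow=0 fast=2: a[fast]=1=a[slow] dup, fast++
slow=0 fast=3: a[fast]=2≠a[slow]=1 write a[1]=2, slow++,fast++

slow=1, fast=4, prefix=[1, 2]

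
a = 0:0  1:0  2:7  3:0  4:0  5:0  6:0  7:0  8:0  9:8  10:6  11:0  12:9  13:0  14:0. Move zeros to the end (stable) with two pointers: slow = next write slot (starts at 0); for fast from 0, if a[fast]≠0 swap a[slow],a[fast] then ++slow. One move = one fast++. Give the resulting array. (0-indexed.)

[7, 8, 6, 9, 0, 0, 0, 0, 0, 0, 0, 0, 0, 0, 0]

slow=0 fast=0: a[fast]=0, fast++
slow=0 fast=1: a[fast]=0, fast++
slow=0 fast=2: a[fast]=7≠0 swap→a[0]=7, slow++,fast++
slow=1 fast=3: a[fast]=0, fast++
slow=1 fast=4: a[fast]=0, fast++
slow=1 fast=5: a[fast]=0, fast++
slow=1 fast=6: a[fast]=0, fast++
slow=1 fast=7: a[fast]=0, fast++
slow=1 fast=8: a[fast]=0, fast++
slow=1 fast=9: a[fast]=8≠0 swap→a[1]=8, slow++,fast++
slow=2 fast=10: a[fast]=6≠0 swap→a[2]=6, slow++,fast++
slow=3 fast=11: a[fast]=0, fast++
slow=3 fast=12: a[fast]=9≠0 swap→a[3]=9, slow++,fast++
slow=4 fast=13: a[fast]=0, fast++
slow=4 fast=14: a[fast]=0, fast++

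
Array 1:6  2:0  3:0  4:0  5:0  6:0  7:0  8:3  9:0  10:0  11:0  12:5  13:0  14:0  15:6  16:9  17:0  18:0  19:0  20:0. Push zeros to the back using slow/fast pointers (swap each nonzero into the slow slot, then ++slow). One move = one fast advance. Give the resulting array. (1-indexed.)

slow=1 fast=1: a[fast]=6≠0 swap→a[1]=6, slow++,fast++
slow=2 fast=2: a[fast]=0, fast++
slow=2 fast=3: a[fast]=0, fast++
slow=2 fast=4: a[fast]=0, fast++
slow=2 fast=5: a[fast]=0, fast++
slow=2 fast=6: a[fast]=0, fast++
slow=2 fast=7: a[fast]=0, fast++
slow=2 fast=8: a[fast]=3≠0 swap→a[2]=3, slow++,fast++
slow=3 fast=9: a[fast]=0, fast++
slow=3 fast=10: a[fast]=0, fast++
slow=3 fast=11: a[fast]=0, fast++
slow=3 fast=12: a[fast]=5≠0 swap→a[3]=5, slow++,fast++
slow=4 fast=13: a[fast]=0, fast++
slow=4 fast=14: a[fast]=0, fast++
slow=4 fast=15: a[fast]=6≠0 swap→a[4]=6, slow++,fast++
slow=5 fast=16: a[fast]=9≠0 swap→a[5]=9, slow++,fast++
slow=6 fast=17: a[fast]=0, fast++
slow=6 fast=18: a[fast]=0, fast++
slow=6 fast=19: a[fast]=0, fast++
slow=6 fast=20: a[fast]=0, fast++

[6, 3, 5, 6, 9, 0, 0, 0, 0, 0, 0, 0, 0, 0, 0, 0, 0, 0, 0, 0]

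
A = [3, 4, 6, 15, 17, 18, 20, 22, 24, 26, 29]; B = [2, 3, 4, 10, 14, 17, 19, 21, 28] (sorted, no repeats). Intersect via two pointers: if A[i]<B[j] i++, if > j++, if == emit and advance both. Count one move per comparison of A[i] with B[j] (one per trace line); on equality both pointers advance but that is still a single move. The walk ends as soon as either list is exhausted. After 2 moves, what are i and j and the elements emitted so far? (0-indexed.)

i=1, j=2, emitted=[3]

i=0 j=0: 3>2, j++
i=0 j=1: 3==3 emit, i++,j++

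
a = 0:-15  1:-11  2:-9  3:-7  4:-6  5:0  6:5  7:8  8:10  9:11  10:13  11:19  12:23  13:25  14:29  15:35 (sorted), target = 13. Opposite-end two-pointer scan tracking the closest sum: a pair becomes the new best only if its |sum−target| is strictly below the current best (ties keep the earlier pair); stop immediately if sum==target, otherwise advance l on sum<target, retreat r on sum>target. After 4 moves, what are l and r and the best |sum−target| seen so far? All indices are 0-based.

[0,15] -15+35=20 d=7 * → r--
[0,14] -15+29=14 d=1 * → r--
[0,13] -15+25=10 d=3 → l++
[1,13] -11+25=14 d=1 → r--

l=1, r=12, best |Δ|=1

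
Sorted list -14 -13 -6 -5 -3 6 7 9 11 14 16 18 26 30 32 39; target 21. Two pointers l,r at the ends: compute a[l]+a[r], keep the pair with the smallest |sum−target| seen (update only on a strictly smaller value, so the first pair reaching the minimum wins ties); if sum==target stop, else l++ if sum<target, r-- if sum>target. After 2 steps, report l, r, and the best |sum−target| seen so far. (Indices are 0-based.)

l=1, r=14, best |Δ|=3

l=0 r=15: -14+39=25 d=4 *, r--
l=0 r=14: -14+32=18 d=3 *, l++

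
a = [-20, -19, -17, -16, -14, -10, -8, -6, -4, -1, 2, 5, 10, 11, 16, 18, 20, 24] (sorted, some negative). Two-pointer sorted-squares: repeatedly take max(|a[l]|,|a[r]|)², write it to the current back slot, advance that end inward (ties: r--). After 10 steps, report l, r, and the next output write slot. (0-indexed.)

l=5, r=12, next write slot=7

[0,17] |-20|<=|24| out[17]=576 → r--
[0,16] |-20|<=|20| out[16]=400 → r--
[0,15] |-20|>|18| out[15]=400 → l++
[1,15] |-19|>|18| out[14]=361 → l++
[2,15] |-17|<=|18| out[13]=324 → r--
[2,14] |-17|>|16| out[12]=289 → l++
[3,14] |-16|<=|16| out[11]=256 → r--
[3,13] |-16|>|11| out[10]=256 → l++
[4,13] |-14|>|11| out[9]=196 → l++
[5,13] |-10|<=|11| out[8]=121 → r--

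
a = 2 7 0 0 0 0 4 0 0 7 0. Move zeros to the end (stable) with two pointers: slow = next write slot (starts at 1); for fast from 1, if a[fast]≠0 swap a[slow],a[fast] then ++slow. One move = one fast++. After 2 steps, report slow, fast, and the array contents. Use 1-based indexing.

slow=3, fast=3, a=[2, 7, 0, 0, 0, 0, 4, 0, 0, 7, 0]

slow=1 fast=1: a[fast]=2≠0 swap→a[1]=2, slow++,fast++
slow=2 fast=2: a[fast]=7≠0 swap→a[2]=7, slow++,fast++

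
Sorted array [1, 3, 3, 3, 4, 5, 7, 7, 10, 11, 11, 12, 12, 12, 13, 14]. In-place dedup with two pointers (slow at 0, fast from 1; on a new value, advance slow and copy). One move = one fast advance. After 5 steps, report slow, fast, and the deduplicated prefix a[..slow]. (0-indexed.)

slow=3, fast=6, prefix=[1, 3, 4, 5]

slow=0 fast=1: a[fast]=3≠a[slow]=1 write a[1]=3, slow++,fast++
slow=1 fast=2: a[fast]=3=a[slow] dup, fast++
slow=1 fast=3: a[fast]=3=a[slow] dup, fast++
slow=1 fast=4: a[fast]=4≠a[slow]=3 write a[2]=4, slow++,fast++
slow=2 fast=5: a[fast]=5≠a[slow]=4 write a[3]=5, slow++,fast++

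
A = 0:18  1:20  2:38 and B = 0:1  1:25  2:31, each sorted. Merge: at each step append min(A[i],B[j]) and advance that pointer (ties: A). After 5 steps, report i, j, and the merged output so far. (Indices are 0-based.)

i=0 j=0: A[i]=18>B[j]=1 take 1, j++
i=0 j=1: A[i]=18<=B[j]=25 take 18, i++
i=1 j=1: A[i]=20<=B[j]=25 take 20, i++
i=2 j=1: A[i]=38>B[j]=25 take 25, j++
i=2 j=2: A[i]=38>B[j]=31 take 31, j++

i=2, j=3, merged so far=[1, 18, 20, 25, 31]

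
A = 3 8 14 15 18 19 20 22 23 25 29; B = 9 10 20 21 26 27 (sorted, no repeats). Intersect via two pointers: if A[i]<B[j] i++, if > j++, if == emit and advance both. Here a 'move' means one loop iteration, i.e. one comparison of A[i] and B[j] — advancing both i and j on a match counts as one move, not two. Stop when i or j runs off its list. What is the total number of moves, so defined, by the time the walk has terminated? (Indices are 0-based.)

[i=0,j=0] 3<9 → i++
[i=1,j=0] 8<9 → i++
[i=2,j=0] 14>9 → j++
[i=2,j=1] 14>10 → j++
[i=2,j=2] 14<20 → i++
[i=3,j=2] 15<20 → i++
[i=4,j=2] 18<20 → i++
[i=5,j=2] 19<20 → i++
[i=6,j=2] 20==20 emit → i++,j++
[i=7,j=3] 22>21 → j++
[i=7,j=4] 22<26 → i++
[i=8,j=4] 23<26 → i++
[i=9,j=4] 25<26 → i++
[i=10,j=4] 29>26 → j++
[i=10,j=5] 29>27 → j++

15 moves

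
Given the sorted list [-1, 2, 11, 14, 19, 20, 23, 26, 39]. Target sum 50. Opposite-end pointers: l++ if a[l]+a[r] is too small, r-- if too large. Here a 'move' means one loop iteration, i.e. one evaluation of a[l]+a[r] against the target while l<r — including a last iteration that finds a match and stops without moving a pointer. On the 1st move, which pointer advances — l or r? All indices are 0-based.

l

l=0 r=8: -1+39=38 <50, l++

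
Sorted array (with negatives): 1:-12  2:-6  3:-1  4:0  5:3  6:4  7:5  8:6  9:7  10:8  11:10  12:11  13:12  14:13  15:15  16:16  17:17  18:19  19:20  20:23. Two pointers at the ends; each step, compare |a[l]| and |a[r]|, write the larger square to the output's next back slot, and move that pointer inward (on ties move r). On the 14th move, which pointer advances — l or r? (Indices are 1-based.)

[1,20] |-12|<=|23| out[20]=529 → r--
[1,19] |-12|<=|20| out[19]=400 → r--
[1,18] |-12|<=|19| out[18]=361 → r--
[1,17] |-12|<=|17| out[17]=289 → r--
[1,16] |-12|<=|16| out[16]=256 → r--
[1,15] |-12|<=|15| out[15]=225 → r--
[1,14] |-12|<=|13| out[14]=169 → r--
[1,13] |-12|<=|12| out[13]=144 → r--
[1,12] |-12|>|11| out[12]=144 → l++
[2,12] |-6|<=|11| out[11]=121 → r--
[2,11] |-6|<=|10| out[10]=100 → r--
[2,10] |-6|<=|8| out[9]=64 → r--
[2,9] |-6|<=|7| out[8]=49 → r--
[2,8] |-6|<=|6| out[7]=36 → r--

r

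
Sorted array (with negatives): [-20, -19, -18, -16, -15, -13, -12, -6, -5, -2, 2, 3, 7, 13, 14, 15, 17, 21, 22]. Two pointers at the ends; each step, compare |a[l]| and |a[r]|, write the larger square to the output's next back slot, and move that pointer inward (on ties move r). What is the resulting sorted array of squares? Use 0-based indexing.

[0,18] |-20|<=|22| out[18]=484 → r--
[0,17] |-20|<=|21| out[17]=441 → r--
[0,16] |-20|>|17| out[16]=400 → l++
[1,16] |-19|>|17| out[15]=361 → l++
[2,16] |-18|>|17| out[14]=324 → l++
[3,16] |-16|<=|17| out[13]=289 → r--
[3,15] |-16|>|15| out[12]=256 → l++
[4,15] |-15|<=|15| out[11]=225 → r--
[4,14] |-15|>|14| out[10]=225 → l++
[5,14] |-13|<=|14| out[9]=196 → r--
[5,13] |-13|<=|13| out[8]=169 → r--
[5,12] |-13|>|7| out[7]=169 → l++
[6,12] |-12|>|7| out[6]=144 → l++
[7,12] |-6|<=|7| out[5]=49 → r--
[7,11] |-6|>|3| out[4]=36 → l++
[8,11] |-5|>|3| out[3]=25 → l++
[9,11] |-2|<=|3| out[2]=9 → r--
[9,10] |-2|<=|2| out[1]=4 → r--
[9,9] |-2|<=|-2| out[0]=4 → r--

[4, 4, 9, 25, 36, 49, 144, 169, 169, 196, 225, 225, 256, 289, 324, 361, 400, 441, 484]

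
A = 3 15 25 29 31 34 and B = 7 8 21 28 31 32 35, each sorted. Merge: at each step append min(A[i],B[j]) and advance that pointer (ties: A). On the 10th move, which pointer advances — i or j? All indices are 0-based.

i=0 j=0: A[i]=3<=B[j]=7 take 3, i++
i=1 j=0: A[i]=15>B[j]=7 take 7, j++
i=1 j=1: A[i]=15>B[j]=8 take 8, j++
i=1 j=2: A[i]=15<=B[j]=21 take 15, i++
i=2 j=2: A[i]=25>B[j]=21 take 21, j++
i=2 j=3: A[i]=25<=B[j]=28 take 25, i++
i=3 j=3: A[i]=29>B[j]=28 take 28, j++
i=3 j=4: A[i]=29<=B[j]=31 take 29, i++
i=4 j=4: A[i]=31<=B[j]=31 take 31, i++
i=5 j=4: A[i]=34>B[j]=31 take 31, j++

j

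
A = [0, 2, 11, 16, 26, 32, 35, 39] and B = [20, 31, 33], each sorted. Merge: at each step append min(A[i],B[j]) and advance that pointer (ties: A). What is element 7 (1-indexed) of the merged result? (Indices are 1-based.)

[i=1,j=1] A[i]=0<=B[j]=20 take 0 → i++
[i=2,j=1] A[i]=2<=B[j]=20 take 2 → i++
[i=3,j=1] A[i]=11<=B[j]=20 take 11 → i++
[i=4,j=1] A[i]=16<=B[j]=20 take 16 → i++
[i=5,j=1] A[i]=26>B[j]=20 take 20 → j++
[i=5,j=2] A[i]=26<=B[j]=31 take 26 → i++
[i=6,j=2] A[i]=32>B[j]=31 take 31 → j++
[i=6,j=3] A[i]=32<=B[j]=33 take 32 → i++
[i=7,j=3] A[i]=35>B[j]=33 take 33 → j++
[i=7,j=4] B done, take A[i]=35 → i++
[i=8,j=4] B done, take A[i]=39 → i++

merged[7] = 31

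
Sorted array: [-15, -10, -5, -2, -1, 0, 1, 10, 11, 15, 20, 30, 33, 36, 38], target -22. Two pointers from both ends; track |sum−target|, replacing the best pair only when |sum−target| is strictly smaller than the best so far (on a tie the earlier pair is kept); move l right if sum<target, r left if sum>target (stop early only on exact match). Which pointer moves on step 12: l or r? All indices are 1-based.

[1,15] -15+38=23 d=45 * → r--
[1,14] -15+36=21 d=43 * → r--
[1,13] -15+33=18 d=40 * → r--
[1,12] -15+30=15 d=37 * → r--
[1,11] -15+20=5 d=27 * → r--
[1,10] -15+15=0 d=22 * → r--
[1,9] -15+11=-4 d=18 * → r--
[1,8] -15+10=-5 d=17 * → r--
[1,7] -15+1=-14 d=8 * → r--
[1,6] -15+0=-15 d=7 * → r--
[1,5] -15+-1=-16 d=6 * → r--
[1,4] -15+-2=-17 d=5 * → r--

r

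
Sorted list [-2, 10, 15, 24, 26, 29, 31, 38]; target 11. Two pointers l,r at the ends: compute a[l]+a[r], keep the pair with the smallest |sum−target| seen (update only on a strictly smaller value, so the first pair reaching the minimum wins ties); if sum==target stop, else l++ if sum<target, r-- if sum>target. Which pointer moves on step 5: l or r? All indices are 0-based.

r

[0,7] -2+38=36 d=25 * → r--
[0,6] -2+31=29 d=18 * → r--
[0,5] -2+29=27 d=16 * → r--
[0,4] -2+26=24 d=13 * → r--
[0,3] -2+24=22 d=11 * → r--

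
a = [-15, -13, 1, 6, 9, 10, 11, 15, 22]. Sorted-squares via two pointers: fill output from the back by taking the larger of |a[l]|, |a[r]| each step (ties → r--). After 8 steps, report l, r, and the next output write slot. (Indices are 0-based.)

l=2, r=2, next write slot=0

[0,8] |-15|<=|22| out[8]=484 → r--
[0,7] |-15|<=|15| out[7]=225 → r--
[0,6] |-15|>|11| out[6]=225 → l++
[1,6] |-13|>|11| out[5]=169 → l++
[2,6] |1|<=|11| out[4]=121 → r--
[2,5] |1|<=|10| out[3]=100 → r--
[2,4] |1|<=|9| out[2]=81 → r--
[2,3] |1|<=|6| out[1]=36 → r--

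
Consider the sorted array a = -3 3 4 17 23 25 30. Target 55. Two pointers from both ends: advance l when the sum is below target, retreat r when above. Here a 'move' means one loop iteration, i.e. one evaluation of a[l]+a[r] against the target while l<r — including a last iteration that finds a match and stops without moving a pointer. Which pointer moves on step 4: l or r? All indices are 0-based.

l=0 r=6: -3+30=27 <55, l++
l=1 r=6: 3+30=33 <55, l++
l=2 r=6: 4+30=34 <55, l++
l=3 r=6: 17+30=47 <55, l++

l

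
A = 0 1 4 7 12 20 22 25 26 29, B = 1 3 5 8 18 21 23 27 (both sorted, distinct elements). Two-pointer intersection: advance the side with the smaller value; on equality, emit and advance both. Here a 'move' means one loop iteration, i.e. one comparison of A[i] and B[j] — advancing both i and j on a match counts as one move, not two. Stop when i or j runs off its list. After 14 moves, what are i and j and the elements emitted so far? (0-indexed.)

i=0 j=0: 0<1, i++
i=1 j=0: 1==1 emit, i++,j++
i=2 j=1: 4>3, j++
i=2 j=2: 4<5, i++
i=3 j=2: 7>5, j++
i=3 j=3: 7<8, i++
i=4 j=3: 12>8, j++
i=4 j=4: 12<18, i++
i=5 j=4: 20>18, j++
i=5 j=5: 20<21, i++
i=6 j=5: 22>21, j++
i=6 j=6: 22<23, i++
i=7 j=6: 25>23, j++
i=7 j=7: 25<27, i++

i=8, j=7, emitted=[1]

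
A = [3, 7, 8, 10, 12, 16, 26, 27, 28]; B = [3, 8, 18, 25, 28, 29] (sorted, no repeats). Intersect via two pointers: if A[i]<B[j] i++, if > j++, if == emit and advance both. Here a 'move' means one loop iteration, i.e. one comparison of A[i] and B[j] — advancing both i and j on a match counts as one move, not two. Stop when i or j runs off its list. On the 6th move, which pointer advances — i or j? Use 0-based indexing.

i

[i=0,j=0] 3==3 emit → i++,j++
[i=1,j=1] 7<8 → i++
[i=2,j=1] 8==8 emit → i++,j++
[i=3,j=2] 10<18 → i++
[i=4,j=2] 12<18 → i++
[i=5,j=2] 16<18 → i++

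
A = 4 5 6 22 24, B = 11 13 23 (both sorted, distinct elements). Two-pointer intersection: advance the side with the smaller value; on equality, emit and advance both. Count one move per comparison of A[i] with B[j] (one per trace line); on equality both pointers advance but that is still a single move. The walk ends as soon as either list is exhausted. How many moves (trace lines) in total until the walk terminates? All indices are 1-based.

7 moves

[i=1,j=1] 4<11 → i++
[i=2,j=1] 5<11 → i++
[i=3,j=1] 6<11 → i++
[i=4,j=1] 22>11 → j++
[i=4,j=2] 22>13 → j++
[i=4,j=3] 22<23 → i++
[i=5,j=3] 24>23 → j++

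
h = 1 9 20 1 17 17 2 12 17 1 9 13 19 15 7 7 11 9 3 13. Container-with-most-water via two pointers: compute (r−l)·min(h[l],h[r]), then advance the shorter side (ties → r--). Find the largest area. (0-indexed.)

l=0 r=19: min(1,13)*19=19 best=19 *, l++
l=1 r=19: min(9,13)*18=162 best=162 *, l++
l=2 r=19: min(20,13)*17=221 best=221 *, r--
l=2 r=18: min(20,3)*16=48 best=221, r--
l=2 r=17: min(20,9)*15=135 best=221, r--
l=2 r=16: min(20,11)*14=154 best=221, r--
l=2 r=15: min(20,7)*13=91 best=221, r--
l=2 r=14: min(20,7)*12=84 best=221, r--
l=2 r=13: min(20,15)*11=165 best=221, r--
l=2 r=12: min(20,19)*10=190 best=221, r--
l=2 r=11: min(20,13)*9=117 best=221, r--
l=2 r=10: min(20,9)*8=72 best=221, r--
l=2 r=9: min(20,1)*7=7 best=221, r--
l=2 r=8: min(20,17)*6=102 best=221, r--
l=2 r=7: min(20,12)*5=60 best=221, r--
l=2 r=6: min(20,2)*4=8 best=221, r--
l=2 r=5: min(20,17)*3=51 best=221, r--
l=2 r=4: min(20,17)*2=34 best=221, r--
l=2 r=3: min(20,1)*1=1 best=221, r--

max area = 221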